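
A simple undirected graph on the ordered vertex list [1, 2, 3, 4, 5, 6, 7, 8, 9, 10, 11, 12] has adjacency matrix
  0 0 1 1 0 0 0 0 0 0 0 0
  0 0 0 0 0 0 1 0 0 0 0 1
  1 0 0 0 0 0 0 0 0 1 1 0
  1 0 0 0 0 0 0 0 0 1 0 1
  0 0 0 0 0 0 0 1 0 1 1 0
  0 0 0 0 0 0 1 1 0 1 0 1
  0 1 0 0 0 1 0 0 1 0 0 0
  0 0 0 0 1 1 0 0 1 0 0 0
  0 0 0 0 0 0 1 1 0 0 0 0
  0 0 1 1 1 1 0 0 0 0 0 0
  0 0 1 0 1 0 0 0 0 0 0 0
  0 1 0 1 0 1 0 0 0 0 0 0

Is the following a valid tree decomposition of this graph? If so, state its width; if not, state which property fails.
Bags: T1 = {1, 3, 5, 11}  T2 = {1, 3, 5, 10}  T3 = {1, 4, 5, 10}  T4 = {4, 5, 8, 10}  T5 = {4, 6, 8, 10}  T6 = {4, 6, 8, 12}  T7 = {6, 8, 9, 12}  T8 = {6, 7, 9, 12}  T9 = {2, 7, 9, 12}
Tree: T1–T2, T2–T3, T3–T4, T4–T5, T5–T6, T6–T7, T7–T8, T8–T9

Yes; width 3.

Vertex coverage: the bags together contain {1, 2, 3, 4, 5, 6, 7, 8, 9, 10, 11, 12}, the full vertex set. Edge coverage: each edge of G has both endpoints in at least one bag. Running intersection: for every vertex, the bags containing it form a connected subtree. All three properties hold, so this is a valid tree decomposition of width max|bag| − 1 = 3, and hence tw(G) ≤ 3.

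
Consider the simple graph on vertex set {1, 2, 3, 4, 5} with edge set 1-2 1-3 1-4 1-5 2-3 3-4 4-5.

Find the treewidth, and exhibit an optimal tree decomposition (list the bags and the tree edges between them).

Treewidth 2.
One optimal decomposition is:
Bags: B1 = {1, 4, 5}  B2 = {1, 3, 4}  B3 = {1, 2, 3}
Tree: B1–B2, B2–B3

Each bag holds 3 vertices, so the decomposition has width 2, which upper-bounds the treewidth. On the other hand G contains the 3-clique {1, 2, 3}. A clique must lie in a single bag of any decomposition, so no decomposition can have width below 2. Therefore the treewidth is 2.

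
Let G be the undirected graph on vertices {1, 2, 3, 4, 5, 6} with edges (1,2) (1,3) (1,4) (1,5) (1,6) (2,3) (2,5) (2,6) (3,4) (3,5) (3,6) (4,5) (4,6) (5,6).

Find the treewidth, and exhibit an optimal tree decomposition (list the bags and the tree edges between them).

The largest bag has 5 vertices, giving width 4; this decomposition certifies tw(G) ≤ 4. Conversely, {1, 2, 3, 5, 6} is a clique of size 5, and the vertices of any clique must share a bag in every tree decomposition; so some bag has ≥ 5 vertices and tw(G) ≥ 4. Therefore the treewidth is 4.

Treewidth 4.
Bags: B1 = {1, 3, 4, 5, 6}  B2 = {1, 2, 3, 5, 6}
Tree: B1–B2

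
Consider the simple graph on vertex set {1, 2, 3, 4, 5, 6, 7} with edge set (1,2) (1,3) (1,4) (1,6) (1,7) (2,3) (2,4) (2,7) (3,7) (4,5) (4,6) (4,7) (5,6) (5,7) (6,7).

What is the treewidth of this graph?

A width-3 tree decomposition is:
Bags: B1 = {1, 4, 6, 7}  B2 = {1, 2, 4, 7}  B3 = {1, 2, 3, 7}  B4 = {4, 5, 6, 7}
Tree: B1–B2, B2–B3, B1–B4
The largest bag has 4 vertices, giving width 3; this decomposition certifies tw(G) ≤ 3. On the other hand G contains the 4-clique {1, 2, 3, 7}. A clique must lie in a single bag of any decomposition, so no decomposition can have width below 3. Hence tw(G) = 3 exactly.

3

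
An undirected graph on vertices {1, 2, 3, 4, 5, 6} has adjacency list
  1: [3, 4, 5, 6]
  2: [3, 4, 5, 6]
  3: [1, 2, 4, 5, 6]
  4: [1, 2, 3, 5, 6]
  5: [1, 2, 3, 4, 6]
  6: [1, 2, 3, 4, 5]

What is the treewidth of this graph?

4

A width-4 tree decomposition is:
Bags: B1 = {1, 3, 4, 5, 6}  B2 = {2, 3, 4, 5, 6}
Tree: B1–B2
The largest bag has 5 vertices, giving width 4; this decomposition certifies tw(G) ≤ 4. Conversely, {1, 3, 4, 5, 6} is a clique of size 5, and the vertices of any clique must share a bag in every tree decomposition; so some bag has ≥ 5 vertices and tw(G) ≥ 4. The upper and lower bounds meet at 4, so that is the treewidth.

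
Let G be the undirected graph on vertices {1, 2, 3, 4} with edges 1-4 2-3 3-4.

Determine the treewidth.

1

A width-1 tree decomposition is:
Bags: B1 = {2, 3}  B2 = {3, 4}  B3 = {1, 4}
Tree: B1–B2, B2–B3
Each bag holds 2 vertices, so the decomposition has width 1, which upper-bounds the treewidth. Since G has at least one edge (e.g. 3–2), it is not an edgeless graph, so tw(G) ≥ 1. Therefore the treewidth is 1.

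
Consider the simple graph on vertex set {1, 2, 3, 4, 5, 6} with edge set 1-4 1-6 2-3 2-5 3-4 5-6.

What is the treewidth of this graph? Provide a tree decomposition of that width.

Treewidth 2.
One optimal decomposition is:
Bags: B1 = {1, 3, 4}  B2 = {1, 3, 6}  B3 = {3, 5, 6}  B4 = {2, 3, 5}
Tree: B1–B2, B2–B3, B3–B4

The largest bag has 3 vertices, giving width 2; this decomposition certifies tw(G) ≤ 2. The edges 3–4–1–6–5–2–3 form a cycle, so G is not a tree and its treewidth is at least 2. The upper and lower bounds meet at 2, so that is the treewidth.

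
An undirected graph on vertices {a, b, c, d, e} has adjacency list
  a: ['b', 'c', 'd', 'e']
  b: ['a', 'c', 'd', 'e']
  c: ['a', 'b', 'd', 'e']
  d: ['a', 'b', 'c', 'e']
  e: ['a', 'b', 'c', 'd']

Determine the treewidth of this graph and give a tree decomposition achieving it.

Treewidth 4.
One optimal decomposition is:
Bags: B1 = {a, b, c, d, e}
Tree: (single bag)

A single bag containing all 5 vertices is trivially a valid decomposition of width 4. Conversely, {a, b, c, d, e} is a clique of size 5, and the vertices of any clique must share a bag in every tree decomposition; so some bag has ≥ 5 vertices and tw(G) ≥ 4. Therefore the treewidth is 4.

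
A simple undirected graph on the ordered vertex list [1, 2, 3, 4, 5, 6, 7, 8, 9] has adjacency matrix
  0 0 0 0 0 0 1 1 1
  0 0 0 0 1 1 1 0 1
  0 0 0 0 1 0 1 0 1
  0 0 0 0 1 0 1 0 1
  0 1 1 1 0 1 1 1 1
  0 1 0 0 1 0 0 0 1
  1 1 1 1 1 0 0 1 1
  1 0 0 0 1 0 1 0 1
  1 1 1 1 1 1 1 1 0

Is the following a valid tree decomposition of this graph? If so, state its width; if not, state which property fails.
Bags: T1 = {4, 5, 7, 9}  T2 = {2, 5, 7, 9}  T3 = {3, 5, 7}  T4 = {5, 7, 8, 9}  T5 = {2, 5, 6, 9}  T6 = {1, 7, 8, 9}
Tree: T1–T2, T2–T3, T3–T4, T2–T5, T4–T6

No — edge (9,3) lies in no bag.

A tree decomposition must satisfy three properties: every vertex lies in some bag; for every edge, both endpoints lie together in some bag; and for every vertex, the bags containing it form a connected subtree. Here edge (9,3) lies in no bag, so the decomposition is invalid.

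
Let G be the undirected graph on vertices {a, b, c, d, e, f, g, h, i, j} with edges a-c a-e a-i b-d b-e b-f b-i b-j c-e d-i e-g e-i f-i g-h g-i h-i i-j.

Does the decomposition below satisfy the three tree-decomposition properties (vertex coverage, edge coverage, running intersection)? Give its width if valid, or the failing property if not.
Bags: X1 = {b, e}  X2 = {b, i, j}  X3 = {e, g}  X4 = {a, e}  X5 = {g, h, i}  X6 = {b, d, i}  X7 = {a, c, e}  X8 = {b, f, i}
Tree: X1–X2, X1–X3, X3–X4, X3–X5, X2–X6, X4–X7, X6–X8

No — edge (i,e) lies in no bag.

A tree decomposition must satisfy three properties: every vertex lies in some bag; for every edge, both endpoints lie together in some bag; and for every vertex, the bags containing it form a connected subtree. Here edge (i,e) lies in no bag, so the decomposition is invalid.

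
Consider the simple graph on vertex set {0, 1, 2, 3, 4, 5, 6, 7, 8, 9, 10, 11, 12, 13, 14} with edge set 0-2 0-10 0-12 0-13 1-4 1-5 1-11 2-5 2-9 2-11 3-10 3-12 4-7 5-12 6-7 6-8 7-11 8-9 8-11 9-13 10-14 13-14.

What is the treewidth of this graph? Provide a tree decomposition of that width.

Treewidth 3.
One optimal decomposition is:
Bags: B1 = {3, 10, 13, 14}  B2 = {0, 3, 10, 13}  B3 = {0, 3, 12, 13}  B4 = {0, 9, 12, 13}  B5 = {0, 2, 9, 12}  B6 = {2, 5, 9, 12}  B7 = {2, 5, 8, 9}  B8 = {2, 5, 8, 11}  B9 = {1, 5, 8, 11}  B10 = {1, 6, 8, 11}  B11 = {1, 6, 7, 11}  B12 = {1, 4, 6, 7}
Tree: B1–B2, B2–B3, B3–B4, B4–B5, B5–B6, B6–B7, B7–B8, B8–B9, B9–B10, B10–B11, B11–B12

The largest bag has 4 vertices, giving width 3; this decomposition certifies tw(G) ≤ 3. For the lower bound: the 4 vertex sets {3,10,14}, {13}, {0}, {2,5,9,12} are disjoint, each induces a connected subgraph, and every pair is joined by at least one edge of G. Contracting each set to a single vertex therefore yields K_{4} as a minor, and since treewidth is minor-monotone, tw(G) ≥ tw(K_{4}) = 3. Hence tw(G) = 3 exactly.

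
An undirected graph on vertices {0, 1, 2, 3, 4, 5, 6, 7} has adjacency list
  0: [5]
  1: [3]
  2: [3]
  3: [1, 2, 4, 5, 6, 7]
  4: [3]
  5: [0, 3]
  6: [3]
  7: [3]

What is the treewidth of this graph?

1

A width-1 tree decomposition is:
Bags: B1 = {1, 3}  B2 = {3, 7}  B3 = {3, 6}  B4 = {2, 3}  B5 = {3, 4}  B6 = {3, 5}  B7 = {0, 5}
Tree: B1–B2, B2–B3, B1–B4, B3–B5, B4–B6, B6–B7
The largest bag has 2 vertices, giving width 1; this decomposition certifies tw(G) ≤ 1. Since G has at least one edge (e.g. 1–3), it is not an edgeless graph, so tw(G) ≥ 1. Combining the bounds, tw(G) = 1.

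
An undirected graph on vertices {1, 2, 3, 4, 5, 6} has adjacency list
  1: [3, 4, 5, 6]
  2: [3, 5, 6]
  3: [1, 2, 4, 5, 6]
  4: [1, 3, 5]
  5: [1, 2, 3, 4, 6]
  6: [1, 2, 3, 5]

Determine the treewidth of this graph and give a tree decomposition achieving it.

Every bag has size at most 4, so the width is 4 − 1 = 3 and tw(G) ≤ 3. Conversely, {1, 3, 4, 5} is a clique of size 4, and the vertices of any clique must share a bag in every tree decomposition; so some bag has ≥ 4 vertices and tw(G) ≥ 3. The upper and lower bounds meet at 3, so that is the treewidth.

Treewidth 3.
Bags: B1 = {1, 3, 5, 6}  B2 = {1, 3, 4, 5}  B3 = {2, 3, 5, 6}
Tree: B1–B2, B1–B3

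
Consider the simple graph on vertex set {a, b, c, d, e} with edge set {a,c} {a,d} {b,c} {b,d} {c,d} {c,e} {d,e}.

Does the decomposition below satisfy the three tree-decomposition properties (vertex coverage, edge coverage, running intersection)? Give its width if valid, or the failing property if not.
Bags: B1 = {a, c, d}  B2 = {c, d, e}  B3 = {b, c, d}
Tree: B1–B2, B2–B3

Checking the three conditions: (i) the bags cover all of {a, b, c, d, e}; (ii) for each edge, some bag contains both endpoints; (iii) the bags containing any fixed vertex form a subtree. All hold, so the decomposition is valid with width 3 − 1 = 2.

Yes; width 2.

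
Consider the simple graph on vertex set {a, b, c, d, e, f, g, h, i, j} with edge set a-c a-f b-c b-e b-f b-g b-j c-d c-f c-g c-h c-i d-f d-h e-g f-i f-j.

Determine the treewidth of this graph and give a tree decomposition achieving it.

Treewidth 2.
One such decomposition:
Bags: B1 = {b, c, f}  B2 = {c, d, f}  B3 = {b, c, g}  B4 = {c, d, h}  B5 = {c, f, i}  B6 = {a, c, f}  B7 = {b, e, g}  B8 = {b, f, j}
Tree: B1–B2, B1–B3, B2–B4, B1–B5, B2–B6, B3–B7, B1–B8

The largest bag has 3 vertices, giving width 2; this decomposition certifies tw(G) ≤ 2. For the lower bound, the 3 vertices {b, f, j} are pairwise adjacent, and any tree decomposition puts a clique entirely inside one bag — forcing width ≥ 2. The upper and lower bounds meet at 2, so that is the treewidth.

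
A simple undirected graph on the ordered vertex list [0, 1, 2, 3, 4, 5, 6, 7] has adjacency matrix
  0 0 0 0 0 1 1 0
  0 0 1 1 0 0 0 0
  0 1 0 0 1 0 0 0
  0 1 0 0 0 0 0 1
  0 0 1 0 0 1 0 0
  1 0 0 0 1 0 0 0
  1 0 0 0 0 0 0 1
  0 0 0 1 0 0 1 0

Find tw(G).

2

A width-2 tree decomposition is:
Bags: B1 = {1, 2, 4}  B2 = {1, 3, 4}  B3 = {3, 4, 7}  B4 = {4, 6, 7}  B5 = {0, 4, 6}  B6 = {0, 4, 5}
Tree: B1–B2, B2–B3, B3–B4, B4–B5, B5–B6
Every bag has size at most 3, so the width is 3 − 1 = 2 and tw(G) ≤ 2. For the lower bound, G contains the cycle 4–2–1–3–7–6–0–5–4, so G is not a forest; only forests have treewidth ≤ 1, hence tw(G) ≥ 2. Combining the bounds, tw(G) = 2.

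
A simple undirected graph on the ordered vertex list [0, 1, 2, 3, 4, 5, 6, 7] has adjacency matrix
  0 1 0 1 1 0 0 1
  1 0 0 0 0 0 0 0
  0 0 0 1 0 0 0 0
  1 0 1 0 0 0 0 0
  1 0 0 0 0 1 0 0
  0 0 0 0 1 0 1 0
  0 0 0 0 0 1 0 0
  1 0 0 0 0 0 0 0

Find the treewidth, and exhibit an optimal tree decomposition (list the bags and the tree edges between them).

Every bag has size at most 2, so the width is 2 − 1 = 1 and tw(G) ≤ 1. G has an edge, so its treewidth is at least 1. The upper and lower bounds meet at 1, so that is the treewidth.

Treewidth 1.
One optimal decomposition is:
Bags: B1 = {0, 4}  B2 = {0, 3}  B3 = {0, 7}  B4 = {2, 3}  B5 = {4, 5}  B6 = {5, 6}  B7 = {0, 1}
Tree: B1–B2, B1–B3, B2–B4, B1–B5, B5–B6, B2–B7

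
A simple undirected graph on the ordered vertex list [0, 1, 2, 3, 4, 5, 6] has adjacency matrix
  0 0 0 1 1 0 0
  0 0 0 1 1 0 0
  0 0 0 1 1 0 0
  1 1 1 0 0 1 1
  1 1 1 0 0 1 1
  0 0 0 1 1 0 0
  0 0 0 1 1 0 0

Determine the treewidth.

2

A width-2 tree decomposition is:
Bags: B1 = {0, 3, 4}  B2 = {2, 3, 4}  B3 = {3, 4, 6}  B4 = {3, 4, 5}  B5 = {1, 3, 4}
Tree: B1–B2, B2–B3, B3–B4, B4–B5
The largest bag has 3 vertices, giving width 2; this decomposition certifies tw(G) ≤ 2. The edges 3–0–4–2–3 form a cycle, so G is not a tree and its treewidth is at least 2. Therefore the treewidth is 2.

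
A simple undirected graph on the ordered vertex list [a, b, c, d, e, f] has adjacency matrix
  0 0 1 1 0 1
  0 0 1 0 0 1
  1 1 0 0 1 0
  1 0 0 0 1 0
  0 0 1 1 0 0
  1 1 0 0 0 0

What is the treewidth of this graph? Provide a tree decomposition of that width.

Each bag holds 3 vertices, so the decomposition has width 2, which upper-bounds the treewidth. The edges d–e–c–a–d form a cycle, so G is not a tree and its treewidth is at least 2. The upper and lower bounds meet at 2, so that is the treewidth.

Treewidth 2.
Bags: B1 = {a, d, e}  B2 = {a, c, e}  B3 = {a, c, f}  B4 = {b, c, f}
Tree: B1–B2, B2–B3, B3–B4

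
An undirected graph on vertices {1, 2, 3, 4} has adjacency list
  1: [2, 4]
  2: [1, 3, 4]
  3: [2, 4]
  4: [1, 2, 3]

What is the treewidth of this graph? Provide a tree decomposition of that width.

Treewidth 2.
One such decomposition:
Bags: B1 = {1, 2, 4}  B2 = {2, 3, 4}
Tree: B1–B2

The largest bag has 3 vertices, giving width 2; this decomposition certifies tw(G) ≤ 2. On the other hand G contains the 3-clique {1, 2, 4}. A clique must lie in a single bag of any decomposition, so no decomposition can have width below 2. The upper and lower bounds meet at 2, so that is the treewidth.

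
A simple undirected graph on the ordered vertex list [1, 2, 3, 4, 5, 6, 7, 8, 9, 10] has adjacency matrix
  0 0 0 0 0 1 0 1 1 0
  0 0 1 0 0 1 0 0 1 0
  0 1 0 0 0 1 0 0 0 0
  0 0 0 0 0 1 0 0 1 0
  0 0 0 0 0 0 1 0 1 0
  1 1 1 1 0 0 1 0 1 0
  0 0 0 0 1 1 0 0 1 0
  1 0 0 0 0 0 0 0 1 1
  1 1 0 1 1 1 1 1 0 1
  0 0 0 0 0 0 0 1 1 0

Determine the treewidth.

A width-2 tree decomposition is:
Bags: B1 = {6, 7, 9}  B2 = {1, 6, 9}  B3 = {1, 8, 9}  B4 = {8, 9, 10}  B5 = {5, 7, 9}  B6 = {4, 6, 9}  B7 = {2, 6, 9}  B8 = {2, 3, 6}
Tree: B1–B2, B2–B3, B3–B4, B1–B5, B2–B6, B2–B7, B7–B8
Each bag holds 3 vertices, so the decomposition has width 2, which upper-bounds the treewidth. On the other hand G contains the 3-clique {1, 8, 9}. A clique must lie in a single bag of any decomposition, so no decomposition can have width below 2. Therefore the treewidth is 2.

2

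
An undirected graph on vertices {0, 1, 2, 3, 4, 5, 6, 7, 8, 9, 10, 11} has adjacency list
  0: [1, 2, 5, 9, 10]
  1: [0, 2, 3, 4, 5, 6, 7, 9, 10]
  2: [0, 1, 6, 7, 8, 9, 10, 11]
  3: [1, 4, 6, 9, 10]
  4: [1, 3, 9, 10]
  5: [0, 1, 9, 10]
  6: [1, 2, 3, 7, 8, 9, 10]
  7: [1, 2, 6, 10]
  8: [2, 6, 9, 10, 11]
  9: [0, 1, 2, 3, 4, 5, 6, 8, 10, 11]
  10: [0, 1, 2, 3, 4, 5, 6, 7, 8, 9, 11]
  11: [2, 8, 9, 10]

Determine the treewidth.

A width-4 tree decomposition is:
Bags: B1 = {1, 2, 6, 9, 10}  B2 = {2, 6, 8, 9, 10}  B3 = {1, 2, 6, 7, 10}  B4 = {0, 1, 2, 9, 10}  B5 = {1, 3, 6, 9, 10}  B6 = {2, 8, 9, 10, 11}  B7 = {0, 1, 5, 9, 10}  B8 = {1, 3, 4, 9, 10}
Tree: B1–B2, B1–B3, B1–B4, B1–B5, B2–B6, B4–B7, B5–B8
The largest bag has 5 vertices, giving width 4; this decomposition certifies tw(G) ≤ 4. For the lower bound, the 5 vertices {2, 8, 9, 10, 11} are pairwise adjacent, and any tree decomposition puts a clique entirely inside one bag — forcing width ≥ 4. Therefore the treewidth is 4.

4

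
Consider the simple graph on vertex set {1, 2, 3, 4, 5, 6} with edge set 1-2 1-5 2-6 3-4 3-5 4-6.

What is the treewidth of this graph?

A width-2 tree decomposition is:
Bags: B1 = {3, 4, 5}  B2 = {4, 5, 6}  B3 = {2, 5, 6}  B4 = {1, 2, 5}
Tree: B1–B2, B2–B3, B3–B4
The largest bag has 3 vertices, giving width 2; this decomposition certifies tw(G) ≤ 2. The edges 5–3–4–6–2–1–5 form a cycle, so G is not a tree and its treewidth is at least 2. Hence tw(G) = 2 exactly.

2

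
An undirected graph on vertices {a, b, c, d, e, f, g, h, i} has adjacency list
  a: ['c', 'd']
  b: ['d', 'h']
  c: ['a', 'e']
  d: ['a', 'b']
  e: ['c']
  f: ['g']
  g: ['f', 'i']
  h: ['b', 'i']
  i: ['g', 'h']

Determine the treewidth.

A width-1 tree decomposition is:
Bags: B1 = {c, e}  B2 = {a, c}  B3 = {a, d}  B4 = {b, d}  B5 = {b, h}  B6 = {h, i}  B7 = {g, i}  B8 = {f, g}
Tree: B1–B2, B2–B3, B3–B4, B4–B5, B5–B6, B6–B7, B7–B8
The largest bag has 2 vertices, giving width 1; this decomposition certifies tw(G) ≤ 1. Any graph with an edge has treewidth ≥ 1, and G has the edge e–c. Therefore the treewidth is 1.

1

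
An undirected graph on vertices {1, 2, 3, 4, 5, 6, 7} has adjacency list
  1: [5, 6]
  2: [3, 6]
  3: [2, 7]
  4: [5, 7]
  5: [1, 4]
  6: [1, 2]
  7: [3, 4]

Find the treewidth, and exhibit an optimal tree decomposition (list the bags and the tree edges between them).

The largest bag has 3 vertices, giving width 2; this decomposition certifies tw(G) ≤ 2. The edges 3–2–6–1–5–4–7–3 form a cycle, so G is not a tree and its treewidth is at least 2. Therefore the treewidth is 2.

Treewidth 2.
Bags: B1 = {2, 3, 6}  B2 = {1, 3, 6}  B3 = {1, 3, 5}  B4 = {3, 4, 5}  B5 = {3, 4, 7}
Tree: B1–B2, B2–B3, B3–B4, B4–B5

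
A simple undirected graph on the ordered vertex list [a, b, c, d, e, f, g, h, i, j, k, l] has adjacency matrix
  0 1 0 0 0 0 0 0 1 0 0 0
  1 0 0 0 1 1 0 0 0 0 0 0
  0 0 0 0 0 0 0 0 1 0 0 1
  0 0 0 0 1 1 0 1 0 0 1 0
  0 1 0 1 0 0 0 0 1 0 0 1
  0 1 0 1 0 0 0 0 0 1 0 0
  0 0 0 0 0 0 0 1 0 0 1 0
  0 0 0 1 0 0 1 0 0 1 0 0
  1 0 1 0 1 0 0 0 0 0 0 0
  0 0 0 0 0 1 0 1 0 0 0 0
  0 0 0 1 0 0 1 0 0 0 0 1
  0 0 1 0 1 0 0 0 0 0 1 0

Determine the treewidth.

A width-3 tree decomposition is:
Bags: B1 = {a, c, i, l}  B2 = {a, e, i, l}  B3 = {a, b, e, l}  B4 = {b, e, k, l}  B5 = {b, d, e, k}  B6 = {b, d, f, k}  B7 = {d, f, g, k}  B8 = {d, f, g, h}  B9 = {f, g, h, j}
Tree: B1–B2, B2–B3, B3–B4, B4–B5, B5–B6, B6–B7, B7–B8, B8–B9
Every bag has size at most 4, so the width is 4 − 1 = 3 and tw(G) ≤ 3. For the lower bound: the 4 vertex sets {a,c,i}, {l}, {e}, {b,d,f,k} are disjoint, each induces a connected subgraph, and every pair is joined by at least one edge of G. Contracting each set to a single vertex therefore yields K_{4} as a minor, and since treewidth is minor-monotone, tw(G) ≥ tw(K_{4}) = 3. Combining the bounds, tw(G) = 3.

3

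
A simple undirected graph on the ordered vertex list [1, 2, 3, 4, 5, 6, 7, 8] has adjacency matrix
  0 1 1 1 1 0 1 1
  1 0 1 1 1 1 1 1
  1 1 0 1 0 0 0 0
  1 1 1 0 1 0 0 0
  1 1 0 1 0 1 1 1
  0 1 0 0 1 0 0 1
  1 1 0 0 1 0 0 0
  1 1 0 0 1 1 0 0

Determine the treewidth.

3

A width-3 tree decomposition is:
Bags: B1 = {1, 2, 5, 8}  B2 = {1, 2, 4, 5}  B3 = {2, 5, 6, 8}  B4 = {1, 2, 3, 4}  B5 = {1, 2, 5, 7}
Tree: B1–B2, B1–B3, B2–B4, B1–B5
Each bag holds 4 vertices, so the decomposition has width 3, which upper-bounds the treewidth. Conversely, {1, 2, 3, 4} is a clique of size 4, and the vertices of any clique must share a bag in every tree decomposition; so some bag has ≥ 4 vertices and tw(G) ≥ 3. Combining the bounds, tw(G) = 3.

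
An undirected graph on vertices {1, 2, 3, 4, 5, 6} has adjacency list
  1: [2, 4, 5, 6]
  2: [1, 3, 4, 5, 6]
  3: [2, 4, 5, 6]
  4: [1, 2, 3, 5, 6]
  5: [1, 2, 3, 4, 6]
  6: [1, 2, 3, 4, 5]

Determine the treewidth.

4

A width-4 tree decomposition is:
Bags: B1 = {2, 3, 4, 5, 6}  B2 = {1, 2, 4, 5, 6}
Tree: B1–B2
Each bag holds 5 vertices, so the decomposition has width 4, which upper-bounds the treewidth. Conversely, {1, 2, 4, 5, 6} is a clique of size 5, and the vertices of any clique must share a bag in every tree decomposition; so some bag has ≥ 5 vertices and tw(G) ≥ 4. The upper and lower bounds meet at 4, so that is the treewidth.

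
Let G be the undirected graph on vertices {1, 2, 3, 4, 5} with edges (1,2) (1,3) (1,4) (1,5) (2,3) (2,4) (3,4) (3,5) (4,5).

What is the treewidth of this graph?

A width-3 tree decomposition is:
Bags: B1 = {1, 2, 3, 4}  B2 = {1, 3, 4, 5}
Tree: B1–B2
Every bag has size at most 4, so the width is 4 − 1 = 3 and tw(G) ≤ 3. For the lower bound, the 4 vertices {1, 2, 3, 4} are pairwise adjacent, and any tree decomposition puts a clique entirely inside one bag — forcing width ≥ 3. Combining the bounds, tw(G) = 3.

3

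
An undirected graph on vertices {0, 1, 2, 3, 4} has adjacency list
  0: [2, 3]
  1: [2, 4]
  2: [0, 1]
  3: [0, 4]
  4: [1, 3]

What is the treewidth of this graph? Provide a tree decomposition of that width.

Each bag holds 3 vertices, so the decomposition has width 2, which upper-bounds the treewidth. The edges 3–0–2–1–4–3 form a cycle, so G is not a tree and its treewidth is at least 2. Hence tw(G) = 2 exactly.

Treewidth 2.
Bags: B1 = {0, 2, 3}  B2 = {1, 2, 3}  B3 = {1, 3, 4}
Tree: B1–B2, B2–B3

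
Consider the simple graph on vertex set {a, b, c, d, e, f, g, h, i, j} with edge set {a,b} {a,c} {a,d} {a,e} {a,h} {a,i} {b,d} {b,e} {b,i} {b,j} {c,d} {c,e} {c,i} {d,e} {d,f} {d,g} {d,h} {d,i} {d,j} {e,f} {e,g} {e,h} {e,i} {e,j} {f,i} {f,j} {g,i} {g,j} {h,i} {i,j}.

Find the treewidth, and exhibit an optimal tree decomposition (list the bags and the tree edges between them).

Every bag has size at most 5, so the width is 5 − 1 = 4 and tw(G) ≤ 4. Conversely, {d, e, g, i, j} is a clique of size 5, and the vertices of any clique must share a bag in every tree decomposition; so some bag has ≥ 5 vertices and tw(G) ≥ 4. Hence tw(G) = 4 exactly.

Treewidth 4.
Bags: B1 = {b, d, e, i, j}  B2 = {a, b, d, e, i}  B3 = {d, e, g, i, j}  B4 = {a, d, e, h, i}  B5 = {d, e, f, i, j}  B6 = {a, c, d, e, i}
Tree: B1–B2, B1–B3, B2–B4, B1–B5, B4–B6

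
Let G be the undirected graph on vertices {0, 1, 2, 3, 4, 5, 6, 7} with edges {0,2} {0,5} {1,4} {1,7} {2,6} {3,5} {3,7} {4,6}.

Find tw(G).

2

A width-2 tree decomposition is:
Bags: B1 = {0, 2, 5}  B2 = {2, 3, 5}  B3 = {2, 3, 7}  B4 = {1, 2, 7}  B5 = {1, 2, 4}  B6 = {2, 4, 6}
Tree: B1–B2, B2–B3, B3–B4, B4–B5, B5–B6
Every bag has size at most 3, so the width is 3 − 1 = 2 and tw(G) ≤ 2. For the lower bound, G contains the cycle 2–0–5–3–7–1–4–6–2, so G is not a forest; only forests have treewidth ≤ 1, hence tw(G) ≥ 2. The upper and lower bounds meet at 2, so that is the treewidth.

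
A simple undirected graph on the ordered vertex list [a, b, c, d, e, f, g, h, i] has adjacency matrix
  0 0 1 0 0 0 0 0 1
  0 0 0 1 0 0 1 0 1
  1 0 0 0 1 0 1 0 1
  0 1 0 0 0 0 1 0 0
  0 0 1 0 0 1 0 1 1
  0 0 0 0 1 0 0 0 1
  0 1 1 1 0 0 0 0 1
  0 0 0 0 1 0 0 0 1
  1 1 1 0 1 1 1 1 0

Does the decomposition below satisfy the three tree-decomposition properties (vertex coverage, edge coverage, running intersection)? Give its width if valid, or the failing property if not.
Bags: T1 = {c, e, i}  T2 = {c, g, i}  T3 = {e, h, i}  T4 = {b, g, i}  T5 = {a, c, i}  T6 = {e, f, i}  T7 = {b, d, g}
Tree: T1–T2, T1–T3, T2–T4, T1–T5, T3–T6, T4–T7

Yes; width 2.

Every vertex of G appears in some bag (union = {a, b, c, d, e, f, g, h, i}); every edge is covered by a bag; and for each vertex v the set of bags containing v is connected in the bag tree. The decomposition is therefore valid. The largest bag has 3 vertices, so the width is 2.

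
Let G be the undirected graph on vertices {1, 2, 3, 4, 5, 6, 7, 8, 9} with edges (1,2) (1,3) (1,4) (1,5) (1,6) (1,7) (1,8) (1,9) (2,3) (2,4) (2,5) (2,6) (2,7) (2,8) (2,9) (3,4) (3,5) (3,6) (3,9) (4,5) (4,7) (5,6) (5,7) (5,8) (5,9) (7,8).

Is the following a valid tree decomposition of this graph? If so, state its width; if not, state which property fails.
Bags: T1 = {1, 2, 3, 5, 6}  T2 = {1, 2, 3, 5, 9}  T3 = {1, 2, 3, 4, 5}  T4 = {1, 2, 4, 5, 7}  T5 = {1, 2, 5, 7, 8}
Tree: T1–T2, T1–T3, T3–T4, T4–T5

Checking the three conditions: (i) the bags cover all of {1, 2, 3, 4, 5, 6, 7, 8, 9}; (ii) for each edge, some bag contains both endpoints; (iii) the bags containing any fixed vertex form a subtree. All hold, so the decomposition is valid with width 5 − 1 = 4.

Yes; width 4.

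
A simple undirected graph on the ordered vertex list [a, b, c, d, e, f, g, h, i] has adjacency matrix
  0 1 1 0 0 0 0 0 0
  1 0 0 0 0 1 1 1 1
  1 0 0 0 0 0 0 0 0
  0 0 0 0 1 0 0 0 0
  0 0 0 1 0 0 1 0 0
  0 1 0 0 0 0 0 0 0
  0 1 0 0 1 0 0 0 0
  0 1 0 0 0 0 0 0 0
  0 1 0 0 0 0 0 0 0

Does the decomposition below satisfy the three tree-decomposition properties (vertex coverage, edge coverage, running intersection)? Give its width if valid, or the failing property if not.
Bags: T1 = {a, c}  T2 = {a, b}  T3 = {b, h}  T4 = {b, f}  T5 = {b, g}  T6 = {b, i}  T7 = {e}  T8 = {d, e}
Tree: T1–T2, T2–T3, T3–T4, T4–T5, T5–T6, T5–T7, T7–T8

No — edge (g,e) lies in no bag.

A tree decomposition must satisfy three properties: every vertex lies in some bag; for every edge, both endpoints lie together in some bag; and for every vertex, the bags containing it form a connected subtree. Here edge (g,e) lies in no bag, so the decomposition is invalid.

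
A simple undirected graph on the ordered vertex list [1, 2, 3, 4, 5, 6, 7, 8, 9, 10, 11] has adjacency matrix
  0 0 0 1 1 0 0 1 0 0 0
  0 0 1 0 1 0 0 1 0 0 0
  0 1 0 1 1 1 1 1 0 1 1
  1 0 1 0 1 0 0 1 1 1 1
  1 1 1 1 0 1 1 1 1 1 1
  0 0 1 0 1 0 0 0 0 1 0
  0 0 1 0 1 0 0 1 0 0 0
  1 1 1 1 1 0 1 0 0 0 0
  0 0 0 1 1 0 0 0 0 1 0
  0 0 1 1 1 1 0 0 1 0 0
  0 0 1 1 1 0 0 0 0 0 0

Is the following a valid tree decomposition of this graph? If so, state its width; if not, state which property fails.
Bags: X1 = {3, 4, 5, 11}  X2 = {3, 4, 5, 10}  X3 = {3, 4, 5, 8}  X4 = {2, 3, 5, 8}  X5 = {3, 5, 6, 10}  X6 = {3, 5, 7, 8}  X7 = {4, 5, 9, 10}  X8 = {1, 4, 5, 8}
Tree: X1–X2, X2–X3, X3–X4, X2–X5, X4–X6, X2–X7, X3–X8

Yes; width 3.

Every vertex of G appears in some bag (union = {1, 2, 3, 4, 5, 6, 7, 8, 9, 10, 11}); every edge is covered by a bag; and for each vertex v the set of bags containing v is connected in the bag tree. The decomposition is therefore valid. The largest bag has 4 vertices, so the width is 3.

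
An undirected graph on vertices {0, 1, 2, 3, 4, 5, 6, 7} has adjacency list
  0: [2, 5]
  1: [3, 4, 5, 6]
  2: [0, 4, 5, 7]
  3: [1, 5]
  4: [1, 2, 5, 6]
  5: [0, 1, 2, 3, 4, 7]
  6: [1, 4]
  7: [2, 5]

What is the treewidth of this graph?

2

A width-2 tree decomposition is:
Bags: B1 = {1, 4, 5}  B2 = {1, 4, 6}  B3 = {2, 4, 5}  B4 = {2, 5, 7}  B5 = {0, 2, 5}  B6 = {1, 3, 5}
Tree: B1–B2, B1–B3, B3–B4, B3–B5, B1–B6
Every bag has size at most 3, so the width is 3 − 1 = 2 and tw(G) ≤ 2. Conversely, {1, 3, 5} is a clique of size 3, and the vertices of any clique must share a bag in every tree decomposition; so some bag has ≥ 3 vertices and tw(G) ≥ 2. Combining the bounds, tw(G) = 2.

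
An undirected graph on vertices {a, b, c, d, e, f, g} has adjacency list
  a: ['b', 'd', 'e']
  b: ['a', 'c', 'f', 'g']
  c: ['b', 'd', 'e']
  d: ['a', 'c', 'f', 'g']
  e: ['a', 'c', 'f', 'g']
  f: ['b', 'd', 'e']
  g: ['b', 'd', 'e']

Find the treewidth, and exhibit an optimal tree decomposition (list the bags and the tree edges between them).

Each bag holds 4 vertices, so the decomposition has width 3, which upper-bounds the treewidth. For the lower bound: the 4 vertex sets {d,f}, {a,b}, {e}, {g} are disjoint, each induces a connected subgraph, and every pair is joined by at least one edge of G. Contracting each set to a single vertex therefore yields K_{4} as a minor, and since treewidth is minor-monotone, tw(G) ≥ tw(K_{4}) = 3. The upper and lower bounds meet at 3, so that is the treewidth.

Treewidth 3.
One such decomposition:
Bags: B1 = {b, d, e, f}  B2 = {a, b, d, e}  B3 = {b, d, e, g}  B4 = {b, c, d, e}
Tree: B1–B2, B2–B3, B3–B4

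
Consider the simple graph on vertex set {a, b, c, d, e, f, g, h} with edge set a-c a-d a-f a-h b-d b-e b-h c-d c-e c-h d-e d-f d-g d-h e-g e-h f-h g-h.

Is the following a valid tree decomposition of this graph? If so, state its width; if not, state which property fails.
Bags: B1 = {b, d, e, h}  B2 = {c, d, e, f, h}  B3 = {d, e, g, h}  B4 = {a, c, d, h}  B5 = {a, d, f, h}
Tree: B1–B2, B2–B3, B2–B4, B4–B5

No — bags containing vertex f are not connected in the tree.

A tree decomposition must satisfy three properties: every vertex lies in some bag; for every edge, both endpoints lie together in some bag; and for every vertex, the bags containing it form a connected subtree. Here bags containing vertex f are not connected in the tree, so the decomposition is invalid.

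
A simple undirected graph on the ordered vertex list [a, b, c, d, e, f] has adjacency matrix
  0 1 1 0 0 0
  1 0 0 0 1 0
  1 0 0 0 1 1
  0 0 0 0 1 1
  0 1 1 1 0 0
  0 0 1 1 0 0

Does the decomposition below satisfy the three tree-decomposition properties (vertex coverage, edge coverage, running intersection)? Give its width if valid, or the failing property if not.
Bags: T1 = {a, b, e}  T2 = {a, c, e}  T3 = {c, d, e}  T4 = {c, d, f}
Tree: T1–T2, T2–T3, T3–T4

Vertex coverage: the bags together contain {a, b, c, d, e, f}, the full vertex set. Edge coverage: each edge of G has both endpoints in at least one bag. Running intersection: for every vertex, the bags containing it form a connected subtree. All three properties hold, so this is a valid tree decomposition of width max|bag| − 1 = 2, and hence tw(G) ≤ 2.

Yes; width 2.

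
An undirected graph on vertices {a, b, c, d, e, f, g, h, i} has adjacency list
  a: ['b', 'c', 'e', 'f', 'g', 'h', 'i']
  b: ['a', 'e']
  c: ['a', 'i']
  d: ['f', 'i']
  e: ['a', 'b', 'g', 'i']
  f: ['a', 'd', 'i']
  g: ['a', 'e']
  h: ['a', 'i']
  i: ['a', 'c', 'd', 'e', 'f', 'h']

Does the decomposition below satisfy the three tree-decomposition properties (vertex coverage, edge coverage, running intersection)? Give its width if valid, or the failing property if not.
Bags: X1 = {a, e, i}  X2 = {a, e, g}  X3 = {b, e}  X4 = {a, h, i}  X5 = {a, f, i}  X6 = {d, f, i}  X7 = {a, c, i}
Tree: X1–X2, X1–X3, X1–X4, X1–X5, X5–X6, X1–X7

A tree decomposition must satisfy three properties: every vertex lies in some bag; for every edge, both endpoints lie together in some bag; and for every vertex, the bags containing it form a connected subtree. Here edge (a,b) lies in no bag, so the decomposition is invalid.

No — edge (a,b) lies in no bag.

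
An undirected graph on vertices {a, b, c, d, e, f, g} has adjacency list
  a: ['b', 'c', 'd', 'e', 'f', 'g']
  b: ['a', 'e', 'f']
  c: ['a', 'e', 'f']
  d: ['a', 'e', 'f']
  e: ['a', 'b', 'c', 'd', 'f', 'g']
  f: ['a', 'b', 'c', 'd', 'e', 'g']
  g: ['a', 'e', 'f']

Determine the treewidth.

3

A width-3 tree decomposition is:
Bags: B1 = {a, b, e, f}  B2 = {a, e, f, g}  B3 = {a, d, e, f}  B4 = {a, c, e, f}
Tree: B1–B2, B1–B3, B3–B4
Every bag has size at most 4, so the width is 4 − 1 = 3 and tw(G) ≤ 3. For the lower bound, the 4 vertices {a, d, e, f} are pairwise adjacent, and any tree decomposition puts a clique entirely inside one bag — forcing width ≥ 3. Hence tw(G) = 3 exactly.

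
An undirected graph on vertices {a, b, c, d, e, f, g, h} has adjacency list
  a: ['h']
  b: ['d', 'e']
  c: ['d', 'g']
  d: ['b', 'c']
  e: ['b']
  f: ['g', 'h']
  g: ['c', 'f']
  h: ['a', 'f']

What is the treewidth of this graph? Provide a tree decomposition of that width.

Treewidth 1.
Bags: B1 = {b, e}  B2 = {b, d}  B3 = {c, d}  B4 = {c, g}  B5 = {f, g}  B6 = {f, h}  B7 = {a, h}
Tree: B1–B2, B2–B3, B3–B4, B4–B5, B5–B6, B6–B7

Every bag has size at most 2, so the width is 2 − 1 = 1 and tw(G) ≤ 1. G has an edge, so its treewidth is at least 1. The upper and lower bounds meet at 1, so that is the treewidth.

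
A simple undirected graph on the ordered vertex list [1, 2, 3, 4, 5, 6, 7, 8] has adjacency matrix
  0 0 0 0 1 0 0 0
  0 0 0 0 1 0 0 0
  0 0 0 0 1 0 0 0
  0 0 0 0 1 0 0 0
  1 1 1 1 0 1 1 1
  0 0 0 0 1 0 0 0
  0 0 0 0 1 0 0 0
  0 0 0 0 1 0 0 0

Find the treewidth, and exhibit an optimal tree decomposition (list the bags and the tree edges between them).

Every bag has size at most 2, so the width is 2 − 1 = 1 and tw(G) ≤ 1. Since G has at least one edge (e.g. 6–5), it is not an edgeless graph, so tw(G) ≥ 1. Therefore the treewidth is 1.

Treewidth 1.
One optimal decomposition is:
Bags: B1 = {5, 6}  B2 = {2, 5}  B3 = {1, 5}  B4 = {3, 5}  B5 = {5, 7}  B6 = {5, 8}  B7 = {4, 5}
Tree: B1–B2, B1–B3, B3–B4, B2–B5, B2–B6, B2–B7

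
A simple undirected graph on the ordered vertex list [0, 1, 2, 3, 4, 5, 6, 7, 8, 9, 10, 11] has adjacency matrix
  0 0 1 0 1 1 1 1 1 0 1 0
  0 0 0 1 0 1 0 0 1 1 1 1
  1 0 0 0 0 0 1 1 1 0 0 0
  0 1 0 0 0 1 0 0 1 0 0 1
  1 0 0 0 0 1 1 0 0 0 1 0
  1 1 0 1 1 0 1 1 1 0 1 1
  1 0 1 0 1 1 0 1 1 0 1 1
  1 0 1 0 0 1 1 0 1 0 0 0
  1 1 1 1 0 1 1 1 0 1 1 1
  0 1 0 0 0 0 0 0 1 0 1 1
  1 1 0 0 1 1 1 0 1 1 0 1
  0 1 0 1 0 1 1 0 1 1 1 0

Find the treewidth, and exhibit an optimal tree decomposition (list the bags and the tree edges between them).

Treewidth 4.
One optimal decomposition is:
Bags: B1 = {1, 5, 8, 10, 11}  B2 = {5, 6, 8, 10, 11}  B3 = {0, 5, 6, 8, 10}  B4 = {0, 4, 5, 6, 10}  B5 = {0, 5, 6, 7, 8}  B6 = {1, 3, 5, 8, 11}  B7 = {1, 8, 9, 10, 11}  B8 = {0, 2, 6, 7, 8}
Tree: B1–B2, B2–B3, B3–B4, B3–B5, B1–B6, B1–B7, B5–B8

Each bag holds 5 vertices, so the decomposition has width 4, which upper-bounds the treewidth. On the other hand G contains the 5-clique {1, 8, 9, 10, 11}. A clique must lie in a single bag of any decomposition, so no decomposition can have width below 4. Hence tw(G) = 4 exactly.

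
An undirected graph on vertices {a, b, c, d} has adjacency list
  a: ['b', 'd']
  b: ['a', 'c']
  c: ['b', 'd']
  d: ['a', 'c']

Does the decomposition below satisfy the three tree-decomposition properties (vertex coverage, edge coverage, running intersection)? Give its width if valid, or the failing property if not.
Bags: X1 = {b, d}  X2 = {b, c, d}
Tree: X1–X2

No — vertex a appears in no bag.

A tree decomposition must satisfy three properties: every vertex lies in some bag; for every edge, both endpoints lie together in some bag; and for every vertex, the bags containing it form a connected subtree. Here vertex a appears in no bag, so the decomposition is invalid.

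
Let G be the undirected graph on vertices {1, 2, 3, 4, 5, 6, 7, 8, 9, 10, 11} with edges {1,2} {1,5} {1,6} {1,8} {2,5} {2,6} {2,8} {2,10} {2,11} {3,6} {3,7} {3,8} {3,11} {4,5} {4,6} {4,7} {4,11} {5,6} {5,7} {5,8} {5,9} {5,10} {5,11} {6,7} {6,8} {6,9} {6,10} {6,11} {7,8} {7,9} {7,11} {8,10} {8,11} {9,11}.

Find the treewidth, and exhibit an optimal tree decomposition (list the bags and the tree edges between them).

Treewidth 4.
One optimal decomposition is:
Bags: B1 = {5, 6, 7, 8, 11}  B2 = {2, 5, 6, 8, 11}  B3 = {2, 5, 6, 8, 10}  B4 = {5, 6, 7, 9, 11}  B5 = {1, 2, 5, 6, 8}  B6 = {3, 6, 7, 8, 11}  B7 = {4, 5, 6, 7, 11}
Tree: B1–B2, B2–B3, B1–B4, B3–B5, B1–B6, B1–B7

The largest bag has 5 vertices, giving width 4; this decomposition certifies tw(G) ≤ 4. On the other hand G contains the 5-clique {3, 6, 7, 8, 11}. A clique must lie in a single bag of any decomposition, so no decomposition can have width below 4. Therefore the treewidth is 4.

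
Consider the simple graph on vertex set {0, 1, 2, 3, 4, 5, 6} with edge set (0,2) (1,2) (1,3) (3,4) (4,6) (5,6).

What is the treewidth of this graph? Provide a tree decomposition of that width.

The largest bag has 2 vertices, giving width 1; this decomposition certifies tw(G) ≤ 1. Any graph with an edge has treewidth ≥ 1, and G has the edge 0–2. Combining the bounds, tw(G) = 1.

Treewidth 1.
One optimal decomposition is:
Bags: B1 = {0, 2}  B2 = {1, 2}  B3 = {1, 3}  B4 = {3, 4}  B5 = {4, 6}  B6 = {5, 6}
Tree: B1–B2, B2–B3, B3–B4, B4–B5, B5–B6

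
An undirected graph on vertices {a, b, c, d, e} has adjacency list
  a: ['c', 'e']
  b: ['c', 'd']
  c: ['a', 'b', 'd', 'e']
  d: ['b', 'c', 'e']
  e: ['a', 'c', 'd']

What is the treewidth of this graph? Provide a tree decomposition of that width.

Each bag holds 3 vertices, so the decomposition has width 2, which upper-bounds the treewidth. Conversely, {c, d, e} is a clique of size 3, and the vertices of any clique must share a bag in every tree decomposition; so some bag has ≥ 3 vertices and tw(G) ≥ 2. Combining the bounds, tw(G) = 2.

Treewidth 2.
Bags: B1 = {c, d, e}  B2 = {b, c, d}  B3 = {a, c, e}
Tree: B1–B2, B1–B3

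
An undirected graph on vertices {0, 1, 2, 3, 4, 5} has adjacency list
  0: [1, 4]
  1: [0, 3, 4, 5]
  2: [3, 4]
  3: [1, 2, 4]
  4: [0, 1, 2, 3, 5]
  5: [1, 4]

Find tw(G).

2

A width-2 tree decomposition is:
Bags: B1 = {1, 3, 4}  B2 = {2, 3, 4}  B3 = {0, 1, 4}  B4 = {1, 4, 5}
Tree: B1–B2, B1–B3, B3–B4
The largest bag has 3 vertices, giving width 2; this decomposition certifies tw(G) ≤ 2. On the other hand G contains the 3-clique {0, 1, 4}. A clique must lie in a single bag of any decomposition, so no decomposition can have width below 2. Therefore the treewidth is 2.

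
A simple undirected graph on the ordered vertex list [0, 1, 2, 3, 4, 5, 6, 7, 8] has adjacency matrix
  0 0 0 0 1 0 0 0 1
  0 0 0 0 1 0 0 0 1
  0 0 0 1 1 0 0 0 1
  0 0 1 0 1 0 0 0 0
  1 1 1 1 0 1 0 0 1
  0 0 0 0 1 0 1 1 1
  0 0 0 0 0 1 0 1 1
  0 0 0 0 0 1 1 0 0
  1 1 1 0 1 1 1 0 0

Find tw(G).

A width-2 tree decomposition is:
Bags: B1 = {4, 5, 8}  B2 = {5, 6, 8}  B3 = {5, 6, 7}  B4 = {0, 4, 8}  B5 = {2, 4, 8}  B6 = {1, 4, 8}  B7 = {2, 3, 4}
Tree: B1–B2, B2–B3, B1–B4, B1–B5, B5–B6, B5–B7
Each bag holds 3 vertices, so the decomposition has width 2, which upper-bounds the treewidth. Conversely, {0, 4, 8} is a clique of size 3, and the vertices of any clique must share a bag in every tree decomposition; so some bag has ≥ 3 vertices and tw(G) ≥ 2. Combining the bounds, tw(G) = 2.

2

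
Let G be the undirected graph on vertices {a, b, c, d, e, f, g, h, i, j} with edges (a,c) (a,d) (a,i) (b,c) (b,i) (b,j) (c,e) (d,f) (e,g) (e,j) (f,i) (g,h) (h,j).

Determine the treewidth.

2

A width-2 tree decomposition is:
Bags: B1 = {a, d, f}  B2 = {a, f, i}  B3 = {a, c, i}  B4 = {b, c, i}  B5 = {b, c, e}  B6 = {b, e, j}  B7 = {e, g, j}  B8 = {g, h, j}
Tree: B1–B2, B2–B3, B3–B4, B4–B5, B5–B6, B6–B7, B7–B8
The largest bag has 3 vertices, giving width 2; this decomposition certifies tw(G) ≤ 2. Since d–f–i–a–d is a cycle in G, G is not acyclic. Forests are exactly the graphs of treewidth ≤ 1, so tw(G) ≥ 2. Hence tw(G) = 2 exactly.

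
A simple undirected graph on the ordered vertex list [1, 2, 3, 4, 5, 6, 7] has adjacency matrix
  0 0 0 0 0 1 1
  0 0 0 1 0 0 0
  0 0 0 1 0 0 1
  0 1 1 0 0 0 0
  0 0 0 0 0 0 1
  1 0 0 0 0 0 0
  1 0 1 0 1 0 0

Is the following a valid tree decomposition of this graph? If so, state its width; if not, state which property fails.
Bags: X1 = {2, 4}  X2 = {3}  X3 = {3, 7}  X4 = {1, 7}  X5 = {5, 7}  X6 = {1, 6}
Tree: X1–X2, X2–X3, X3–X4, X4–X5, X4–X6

No — edge (4,3) lies in no bag.

A tree decomposition must satisfy three properties: every vertex lies in some bag; for every edge, both endpoints lie together in some bag; and for every vertex, the bags containing it form a connected subtree. Here edge (4,3) lies in no bag, so the decomposition is invalid.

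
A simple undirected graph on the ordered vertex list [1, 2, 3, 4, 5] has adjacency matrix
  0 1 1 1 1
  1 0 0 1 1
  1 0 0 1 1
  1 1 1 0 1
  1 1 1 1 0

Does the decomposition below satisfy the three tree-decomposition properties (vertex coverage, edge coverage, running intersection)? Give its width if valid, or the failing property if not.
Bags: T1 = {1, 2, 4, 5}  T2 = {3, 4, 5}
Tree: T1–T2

No — edge (1,3) lies in no bag.

A tree decomposition must satisfy three properties: every vertex lies in some bag; for every edge, both endpoints lie together in some bag; and for every vertex, the bags containing it form a connected subtree. Here edge (1,3) lies in no bag, so the decomposition is invalid.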